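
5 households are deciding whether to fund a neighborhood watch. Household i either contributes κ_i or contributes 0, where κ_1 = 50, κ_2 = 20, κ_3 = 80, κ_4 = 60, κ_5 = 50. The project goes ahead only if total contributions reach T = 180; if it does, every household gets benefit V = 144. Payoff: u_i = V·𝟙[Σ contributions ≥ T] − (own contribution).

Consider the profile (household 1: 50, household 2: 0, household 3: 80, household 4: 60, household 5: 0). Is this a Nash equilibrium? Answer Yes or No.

Yes

Total = 190 ≥ 180: provided.
Household 1 (pledges 50, payoff 94): dropping to 0 → total 140, payoff 0. No gain.
Household 2 (pledges 0, payoff 144): pledging 20 → total 210, payoff 124. No gain.
Household 3 (pledges 80, payoff 64): dropping to 0 → total 110, payoff 0. No gain.
Household 4 (pledges 60, payoff 84): dropping to 0 → total 130, payoff 0. No gain.
Household 5 (pledges 0, payoff 144): pledging 50 → total 240, payoff 94. No gain.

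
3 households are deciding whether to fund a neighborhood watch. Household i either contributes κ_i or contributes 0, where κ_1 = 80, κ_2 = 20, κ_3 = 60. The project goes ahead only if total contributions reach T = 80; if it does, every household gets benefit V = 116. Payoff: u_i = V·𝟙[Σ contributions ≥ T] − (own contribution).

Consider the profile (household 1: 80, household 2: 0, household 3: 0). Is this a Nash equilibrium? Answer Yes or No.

Yes

Total = 80 ≥ 80: provided.
Household 1 (pledges 80, payoff 36): dropping to 0 → total 0, payoff 0. No gain.
Household 2 (pledges 0, payoff 116): pledging 20 → total 100, payoff 96. No gain.
Household 3 (pledges 0, payoff 116): pledging 60 → total 140, payoff 56. No gain.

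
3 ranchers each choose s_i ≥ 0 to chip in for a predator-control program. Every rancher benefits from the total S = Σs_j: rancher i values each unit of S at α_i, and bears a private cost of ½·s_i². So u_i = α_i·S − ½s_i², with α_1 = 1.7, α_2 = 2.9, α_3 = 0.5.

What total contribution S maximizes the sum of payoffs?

Planner FOC: ∂(Σu_j)/∂s_i = (Σα_j) − s_i = 0, so s_i^SO = Σα_j = 5.1 for every i; S^SO = 15.3.

15.3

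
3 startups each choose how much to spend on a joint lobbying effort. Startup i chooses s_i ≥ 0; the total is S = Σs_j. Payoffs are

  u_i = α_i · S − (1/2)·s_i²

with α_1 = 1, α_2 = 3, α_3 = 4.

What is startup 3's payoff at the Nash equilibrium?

Startup i's FOC: ∂u_i/∂s_i = α_i − s_i = 0, so s_i* = α_i.
NE contributions = (1, 3, 4); S = 8.
u_3 = α_3·S − ½·(s_3)² = 4·8 − ½·4² = 24.

24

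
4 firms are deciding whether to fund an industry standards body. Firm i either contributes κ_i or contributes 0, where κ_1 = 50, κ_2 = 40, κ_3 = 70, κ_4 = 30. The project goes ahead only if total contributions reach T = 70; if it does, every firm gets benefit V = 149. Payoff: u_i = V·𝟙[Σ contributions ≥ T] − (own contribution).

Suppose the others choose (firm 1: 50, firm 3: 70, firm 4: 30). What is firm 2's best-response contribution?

Others' total = 150 ≥ 70; contributing adds cost 40 for no extra benefit.
Best response: 0.

0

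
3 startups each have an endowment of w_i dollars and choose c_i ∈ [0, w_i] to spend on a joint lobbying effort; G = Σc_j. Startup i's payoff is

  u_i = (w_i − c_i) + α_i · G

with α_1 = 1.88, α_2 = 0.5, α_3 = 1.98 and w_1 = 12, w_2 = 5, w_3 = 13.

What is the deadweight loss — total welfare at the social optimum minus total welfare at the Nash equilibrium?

16.8

∂u_i/∂c_i = α_i − 1, so startup i contributes w_i if α_i > 1, else 0.
α_i > 1 for i ∈ {1, 3}; NE contributions (12, 0, 13), G = 25.
W^NE = Σw_i − G^NE + (Σα_i)·G^NE = 30 + 3.36·25 = 114.
Planner: ∂(Σu_j)/∂c_i = Σα_j − 1 = 3.36 > 0, so everyone contributes w_i; G^SO = 30, W^SO = 30 + 3.36·30 = 130.8.
Deadweight loss = 16.8.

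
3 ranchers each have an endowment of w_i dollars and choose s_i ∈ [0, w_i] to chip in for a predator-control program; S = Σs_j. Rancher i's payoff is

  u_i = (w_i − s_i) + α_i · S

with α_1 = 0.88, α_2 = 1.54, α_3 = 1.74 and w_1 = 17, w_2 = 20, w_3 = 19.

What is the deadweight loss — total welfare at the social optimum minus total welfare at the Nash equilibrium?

∂u_i/∂s_i = α_i − 1, so rancher i contributes w_i if α_i > 1, else 0.
α_i > 1 for i ∈ {2, 3}; NE contributions (0, 20, 19), S = 39.
W^NE = Σw_i − S^NE + (Σα_i)·S^NE = 56 + 3.16·39 = 179.24.
Planner: ∂(Σu_j)/∂s_i = Σα_j − 1 = 3.16 > 0, so everyone contributes w_i; S^SO = 56, W^SO = 56 + 3.16·56 = 232.96.
Deadweight loss = 53.72.

53.72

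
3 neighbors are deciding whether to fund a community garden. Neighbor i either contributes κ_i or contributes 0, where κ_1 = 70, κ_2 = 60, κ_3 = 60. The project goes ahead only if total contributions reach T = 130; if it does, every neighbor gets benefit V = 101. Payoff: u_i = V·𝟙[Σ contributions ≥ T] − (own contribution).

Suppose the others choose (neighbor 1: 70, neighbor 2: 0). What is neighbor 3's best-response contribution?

60

Others' total = 70. Contributing 60 brings total to 130 ≥ 130: gain V − κ_3 = 41.
Best response: 60.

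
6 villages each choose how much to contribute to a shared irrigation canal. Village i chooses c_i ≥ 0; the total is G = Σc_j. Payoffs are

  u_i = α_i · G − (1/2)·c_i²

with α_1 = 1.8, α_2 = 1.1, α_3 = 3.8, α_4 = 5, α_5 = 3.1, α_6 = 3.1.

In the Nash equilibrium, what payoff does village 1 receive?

Village i's FOC: ∂u_i/∂c_i = α_i − c_i = 0, so c_i* = α_i.
NE contributions = (1.8, 1.1, 3.8, 5, 3.1, 3.1); G = 17.9.
u_1 = α_1·G − ½·(c_1)² = 1.8·17.9 − ½·1.8² = 30.6.

30.6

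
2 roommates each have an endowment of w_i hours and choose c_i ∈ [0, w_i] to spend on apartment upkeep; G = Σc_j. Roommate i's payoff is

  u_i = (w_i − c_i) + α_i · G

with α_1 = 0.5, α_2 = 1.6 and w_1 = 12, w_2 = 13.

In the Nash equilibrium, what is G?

13

∂u_i/∂c_i = α_i − 1, so roommate i contributes w_i if α_i > 1, else 0.
α_i > 1 for i ∈ {2}; NE contributions (0, 13), G = 13.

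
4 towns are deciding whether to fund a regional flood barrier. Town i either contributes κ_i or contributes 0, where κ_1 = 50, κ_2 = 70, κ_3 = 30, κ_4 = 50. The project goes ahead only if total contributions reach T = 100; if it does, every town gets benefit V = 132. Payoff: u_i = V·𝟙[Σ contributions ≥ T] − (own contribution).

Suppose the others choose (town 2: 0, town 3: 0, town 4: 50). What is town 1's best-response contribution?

50

Others' total = 50. Contributing 50 brings total to 100 ≥ 100: gain V − κ_1 = 82.
Best response: 50.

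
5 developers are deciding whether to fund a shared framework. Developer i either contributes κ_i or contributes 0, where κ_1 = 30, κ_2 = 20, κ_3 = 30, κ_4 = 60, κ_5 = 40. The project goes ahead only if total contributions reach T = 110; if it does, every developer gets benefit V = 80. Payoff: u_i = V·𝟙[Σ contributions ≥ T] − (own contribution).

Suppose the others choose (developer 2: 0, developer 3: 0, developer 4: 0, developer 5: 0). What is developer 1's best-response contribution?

0

Others' total = 0. Even contributing 30 gives 30 < 110: no benefit either way.
Best response: 0.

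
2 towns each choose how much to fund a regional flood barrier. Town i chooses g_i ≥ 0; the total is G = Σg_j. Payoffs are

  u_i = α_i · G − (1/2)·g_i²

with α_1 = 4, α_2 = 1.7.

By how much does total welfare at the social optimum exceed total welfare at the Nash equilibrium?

Town i's FOC: ∂u_i/∂g_i = α_i − g_i = 0, so g_i* = α_i.
NE contributions = (4, 1.7); G = 5.7.
W^NE = (Σα)·G − ½Σα_i² = 5.7² − ½·18.89 = 23.045.
Planner sets g_i = Σα_j = 5.7 for every i, so G^SO = 2·5.7 = 11.4.
W^SO = (Σα)·G^SO − ½·2·(Σα)² = (2/2)·5.7² = 32.49.
Deadweight loss = W^SO − W^NE = 9.445.

9.445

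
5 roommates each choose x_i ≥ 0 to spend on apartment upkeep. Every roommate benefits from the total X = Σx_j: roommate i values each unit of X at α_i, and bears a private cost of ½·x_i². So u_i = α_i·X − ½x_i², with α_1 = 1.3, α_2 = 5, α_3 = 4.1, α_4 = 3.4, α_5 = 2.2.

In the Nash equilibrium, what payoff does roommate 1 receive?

19.955

Roommate i's FOC: ∂u_i/∂x_i = α_i − x_i = 0, so x_i* = α_i.
NE contributions = (1.3, 5, 4.1, 3.4, 2.2); X = 16.
u_1 = α_1·X − ½·(x_1)² = 1.3·16 − ½·1.3² = 19.955.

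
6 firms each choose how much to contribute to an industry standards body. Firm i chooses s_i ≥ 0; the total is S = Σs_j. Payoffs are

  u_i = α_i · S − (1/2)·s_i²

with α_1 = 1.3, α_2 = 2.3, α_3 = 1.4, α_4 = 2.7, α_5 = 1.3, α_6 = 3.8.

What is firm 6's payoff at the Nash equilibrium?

41.42

Firm i's FOC: ∂u_i/∂s_i = α_i − s_i = 0, so s_i* = α_i.
NE contributions = (1.3, 2.3, 1.4, 2.7, 1.3, 3.8); S = 12.8.
u_6 = α_6·S − ½·(s_6)² = 3.8·12.8 − ½·3.8² = 41.42.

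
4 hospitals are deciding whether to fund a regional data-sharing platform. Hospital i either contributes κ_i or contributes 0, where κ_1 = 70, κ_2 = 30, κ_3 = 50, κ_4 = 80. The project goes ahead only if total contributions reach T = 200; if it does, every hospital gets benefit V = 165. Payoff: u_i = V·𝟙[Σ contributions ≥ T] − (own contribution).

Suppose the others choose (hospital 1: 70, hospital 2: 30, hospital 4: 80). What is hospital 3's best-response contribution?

50

Others' total = 180. Contributing 50 brings total to 230 ≥ 200: gain V − κ_3 = 115.
Best response: 50.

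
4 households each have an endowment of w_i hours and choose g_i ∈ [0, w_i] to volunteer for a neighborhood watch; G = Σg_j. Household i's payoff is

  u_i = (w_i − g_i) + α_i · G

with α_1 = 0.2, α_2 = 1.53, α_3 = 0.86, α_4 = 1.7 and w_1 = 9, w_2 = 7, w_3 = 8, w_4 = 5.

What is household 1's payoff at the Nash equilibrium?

11.4

∂u_i/∂g_i = α_i − 1, so household i contributes w_i if α_i > 1, else 0.
α_i > 1 for i ∈ {2, 4}; NE contributions (0, 7, 0, 5), G = 12.
u_1 = (9 − 0) + 0.2·12 = 11.4.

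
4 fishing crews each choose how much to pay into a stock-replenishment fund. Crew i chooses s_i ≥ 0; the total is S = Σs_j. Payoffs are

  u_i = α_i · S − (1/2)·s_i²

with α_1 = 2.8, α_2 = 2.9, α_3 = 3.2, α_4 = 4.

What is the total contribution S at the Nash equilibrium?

12.9

Crew i's FOC: ∂u_i/∂s_i = α_i − s_i = 0, so s_i* = α_i.
NE contributions = (2.8, 2.9, 3.2, 4); S = 12.9.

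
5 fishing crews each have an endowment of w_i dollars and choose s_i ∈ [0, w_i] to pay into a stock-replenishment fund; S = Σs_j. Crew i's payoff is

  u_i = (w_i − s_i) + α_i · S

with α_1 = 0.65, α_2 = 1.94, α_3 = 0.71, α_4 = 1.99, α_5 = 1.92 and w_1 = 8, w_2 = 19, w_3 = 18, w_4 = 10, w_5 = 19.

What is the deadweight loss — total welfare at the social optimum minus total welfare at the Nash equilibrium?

161.46

∂u_i/∂s_i = α_i − 1, so crew i contributes w_i if α_i > 1, else 0.
α_i > 1 for i ∈ {2, 4, 5}; NE contributions (0, 19, 0, 10, 19), S = 48.
W^NE = Σw_i − S^NE + (Σα_i)·S^NE = 74 + 6.21·48 = 372.08.
Planner: ∂(Σu_j)/∂s_i = Σα_j − 1 = 6.21 > 0, so everyone contributes w_i; S^SO = 74, W^SO = 74 + 6.21·74 = 533.54.
Deadweight loss = 161.46.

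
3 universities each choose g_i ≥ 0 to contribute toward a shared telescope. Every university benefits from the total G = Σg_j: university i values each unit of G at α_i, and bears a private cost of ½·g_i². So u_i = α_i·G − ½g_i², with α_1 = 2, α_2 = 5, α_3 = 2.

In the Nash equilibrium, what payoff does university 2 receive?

32.5

University i's FOC: ∂u_i/∂g_i = α_i − g_i = 0, so g_i* = α_i.
NE contributions = (2, 5, 2); G = 9.
u_2 = α_2·G − ½·(g_2)² = 5·9 − ½·5² = 32.5.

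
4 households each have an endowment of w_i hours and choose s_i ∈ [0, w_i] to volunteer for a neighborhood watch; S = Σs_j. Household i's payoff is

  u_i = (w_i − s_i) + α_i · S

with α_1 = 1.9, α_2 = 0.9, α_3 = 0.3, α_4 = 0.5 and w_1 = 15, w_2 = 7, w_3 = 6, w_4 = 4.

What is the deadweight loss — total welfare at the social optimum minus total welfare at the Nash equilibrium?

∂u_i/∂s_i = α_i − 1, so household i contributes w_i if α_i > 1, else 0.
α_i > 1 for i ∈ {1}; NE contributions (15, 0, 0, 0), S = 15.
W^NE = Σw_i − S^NE + (Σα_i)·S^NE = 32 + 2.6·15 = 71.
Planner: ∂(Σu_j)/∂s_i = Σα_j − 1 = 2.6 > 0, so everyone contributes w_i; S^SO = 32, W^SO = 32 + 2.6·32 = 115.2.
Deadweight loss = 44.2.

44.2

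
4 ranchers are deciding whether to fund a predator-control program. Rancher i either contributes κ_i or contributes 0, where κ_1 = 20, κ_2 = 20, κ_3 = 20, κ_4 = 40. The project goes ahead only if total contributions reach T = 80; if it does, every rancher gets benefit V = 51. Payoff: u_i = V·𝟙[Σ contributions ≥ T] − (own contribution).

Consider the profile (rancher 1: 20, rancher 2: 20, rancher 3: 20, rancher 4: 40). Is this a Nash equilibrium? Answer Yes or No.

No

Total = 100 ≥ 80: provided.
Rancher 1 (pledges 20, payoff 31): dropping to 0 → total 80, payoff 51. Profitable deviation.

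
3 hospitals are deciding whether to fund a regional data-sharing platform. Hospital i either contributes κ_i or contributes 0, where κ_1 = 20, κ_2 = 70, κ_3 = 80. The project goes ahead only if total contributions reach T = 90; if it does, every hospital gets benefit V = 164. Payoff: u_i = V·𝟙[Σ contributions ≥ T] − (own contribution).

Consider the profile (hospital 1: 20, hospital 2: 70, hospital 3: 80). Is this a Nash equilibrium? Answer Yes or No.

No

Total = 170 ≥ 90: provided.
Hospital 1 (pledges 20, payoff 144): dropping to 0 → total 150, payoff 164. Profitable deviation.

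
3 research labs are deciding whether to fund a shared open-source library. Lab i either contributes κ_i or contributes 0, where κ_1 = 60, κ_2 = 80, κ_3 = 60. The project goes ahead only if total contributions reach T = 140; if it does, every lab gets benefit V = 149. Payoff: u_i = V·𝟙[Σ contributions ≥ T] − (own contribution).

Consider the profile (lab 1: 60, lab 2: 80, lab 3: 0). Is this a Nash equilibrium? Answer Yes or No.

Total = 140 ≥ 140: provided.
Lab 1 (pledges 60, payoff 89): dropping to 0 → total 80, payoff 0. No gain.
Lab 2 (pledges 80, payoff 69): dropping to 0 → total 60, payoff 0. No gain.
Lab 3 (pledges 0, payoff 149): pledging 60 → total 200, payoff 89. No gain.

Yes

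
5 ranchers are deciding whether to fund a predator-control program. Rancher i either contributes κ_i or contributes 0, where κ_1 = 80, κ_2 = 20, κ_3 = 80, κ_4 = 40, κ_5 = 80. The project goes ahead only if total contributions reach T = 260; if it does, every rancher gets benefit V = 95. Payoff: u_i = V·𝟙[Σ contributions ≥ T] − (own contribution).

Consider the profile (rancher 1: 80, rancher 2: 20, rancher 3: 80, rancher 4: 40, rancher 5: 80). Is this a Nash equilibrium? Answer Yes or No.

No

Total = 300 ≥ 260: provided.
Rancher 1 (pledges 80, payoff 15): dropping to 0 → total 220, payoff 0. No gain.
Rancher 2 (pledges 20, payoff 75): dropping to 0 → total 280, payoff 95. Profitable deviation.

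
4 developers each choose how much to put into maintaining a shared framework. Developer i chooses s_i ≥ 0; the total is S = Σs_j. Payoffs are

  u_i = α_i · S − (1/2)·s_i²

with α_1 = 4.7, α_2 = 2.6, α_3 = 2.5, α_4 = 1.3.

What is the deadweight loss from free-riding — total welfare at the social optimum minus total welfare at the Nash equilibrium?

141.605

Developer i's FOC: ∂u_i/∂s_i = α_i − s_i = 0, so s_i* = α_i.
NE contributions = (4.7, 2.6, 2.5, 1.3); S = 11.1.
W^NE = (Σα)·S − ½Σα_i² = 11.1² − ½·36.79 = 104.815.
Planner sets s_i = Σα_j = 11.1 for every i, so S^SO = 4·11.1 = 44.4.
W^SO = (Σα)·S^SO − ½·4·(Σα)² = (4/2)·11.1² = 246.42.
Deadweight loss = W^SO − W^NE = 141.605.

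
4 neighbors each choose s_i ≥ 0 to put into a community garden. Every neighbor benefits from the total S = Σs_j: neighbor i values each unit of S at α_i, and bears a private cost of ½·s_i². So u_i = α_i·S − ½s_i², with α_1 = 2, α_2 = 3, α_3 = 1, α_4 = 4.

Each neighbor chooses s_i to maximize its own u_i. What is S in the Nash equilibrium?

Neighbor i's FOC: ∂u_i/∂s_i = α_i − s_i = 0, so s_i* = α_i.
NE contributions = (2, 3, 1, 4); S = 10.

10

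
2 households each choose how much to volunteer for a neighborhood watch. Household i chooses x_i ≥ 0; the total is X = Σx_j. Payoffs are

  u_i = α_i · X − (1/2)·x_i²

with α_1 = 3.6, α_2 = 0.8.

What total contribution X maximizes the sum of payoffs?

Planner FOC: ∂(Σu_j)/∂x_i = (Σα_j) − x_i = 0, so x_i^SO = Σα_j = 4.4 for every i; X^SO = 8.8.

8.8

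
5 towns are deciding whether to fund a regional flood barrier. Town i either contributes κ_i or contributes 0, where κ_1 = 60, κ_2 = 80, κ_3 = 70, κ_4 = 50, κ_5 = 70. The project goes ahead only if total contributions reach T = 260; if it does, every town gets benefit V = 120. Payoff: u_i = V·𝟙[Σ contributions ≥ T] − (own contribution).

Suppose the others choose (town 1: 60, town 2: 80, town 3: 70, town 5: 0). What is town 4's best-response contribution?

Others' total = 210. Contributing 50 brings total to 260 ≥ 260: gain V − κ_4 = 70.
Best response: 50.

50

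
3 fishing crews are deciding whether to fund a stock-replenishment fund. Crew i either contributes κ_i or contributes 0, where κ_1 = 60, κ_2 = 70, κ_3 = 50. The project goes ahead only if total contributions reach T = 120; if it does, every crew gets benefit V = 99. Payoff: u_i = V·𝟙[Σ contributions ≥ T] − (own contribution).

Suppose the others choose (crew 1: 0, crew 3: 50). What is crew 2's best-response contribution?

Others' total = 50. Contributing 70 brings total to 120 ≥ 120: gain V − κ_2 = 29.
Best response: 70.

70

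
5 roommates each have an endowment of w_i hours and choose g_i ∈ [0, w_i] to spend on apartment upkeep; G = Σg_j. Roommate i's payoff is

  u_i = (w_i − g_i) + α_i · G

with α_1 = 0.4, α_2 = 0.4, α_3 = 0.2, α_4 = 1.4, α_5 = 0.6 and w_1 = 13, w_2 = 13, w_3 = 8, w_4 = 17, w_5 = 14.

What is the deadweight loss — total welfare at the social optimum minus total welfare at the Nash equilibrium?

96

∂u_i/∂g_i = α_i − 1, so roommate i contributes w_i if α_i > 1, else 0.
α_i > 1 for i ∈ {4}; NE contributions (0, 0, 0, 17, 0), G = 17.
W^NE = Σw_i − G^NE + (Σα_i)·G^NE = 65 + 2·17 = 99.
Planner: ∂(Σu_j)/∂g_i = Σα_j − 1 = 2 > 0, so everyone contributes w_i; G^SO = 65, W^SO = 65 + 2·65 = 195.
Deadweight loss = 96.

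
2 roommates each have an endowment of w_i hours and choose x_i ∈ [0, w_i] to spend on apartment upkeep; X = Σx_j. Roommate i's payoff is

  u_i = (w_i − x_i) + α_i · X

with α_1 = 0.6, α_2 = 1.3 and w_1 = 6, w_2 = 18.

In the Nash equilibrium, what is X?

18

∂u_i/∂x_i = α_i − 1, so roommate i contributes w_i if α_i > 1, else 0.
α_i > 1 for i ∈ {2}; NE contributions (0, 18), X = 18.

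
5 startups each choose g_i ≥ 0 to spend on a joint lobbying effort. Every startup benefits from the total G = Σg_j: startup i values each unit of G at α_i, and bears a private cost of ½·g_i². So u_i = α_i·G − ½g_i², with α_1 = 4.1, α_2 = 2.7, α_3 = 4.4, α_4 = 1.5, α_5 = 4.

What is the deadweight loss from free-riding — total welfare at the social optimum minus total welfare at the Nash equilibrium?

Startup i's FOC: ∂u_i/∂g_i = α_i − g_i = 0, so g_i* = α_i.
NE contributions = (4.1, 2.7, 4.4, 1.5, 4); G = 16.7.
W^NE = (Σα)·G − ½Σα_i² = 16.7² − ½·61.71 = 248.035.
Planner sets g_i = Σα_j = 16.7 for every i, so G^SO = 5·16.7 = 83.5.
W^SO = (Σα)·G^SO − ½·5·(Σα)² = (5/2)·16.7² = 697.225.
Deadweight loss = W^SO − W^NE = 449.19.

449.19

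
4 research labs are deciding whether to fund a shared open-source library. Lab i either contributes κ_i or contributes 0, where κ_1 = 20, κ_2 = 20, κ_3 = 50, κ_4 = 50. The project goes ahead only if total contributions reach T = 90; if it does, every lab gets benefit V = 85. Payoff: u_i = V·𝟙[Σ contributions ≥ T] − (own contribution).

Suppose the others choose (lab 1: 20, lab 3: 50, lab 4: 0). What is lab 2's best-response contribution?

20

Others' total = 70. Contributing 20 brings total to 90 ≥ 90: gain V − κ_2 = 65.
Best response: 20.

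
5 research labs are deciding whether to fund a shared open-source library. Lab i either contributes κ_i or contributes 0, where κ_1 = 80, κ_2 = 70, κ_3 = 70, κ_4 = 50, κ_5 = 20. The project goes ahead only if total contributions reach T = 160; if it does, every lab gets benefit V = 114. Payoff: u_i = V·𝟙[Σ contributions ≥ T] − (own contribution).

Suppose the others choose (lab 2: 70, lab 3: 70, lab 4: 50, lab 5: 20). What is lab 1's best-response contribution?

Others' total = 210 ≥ 160; contributing adds cost 80 for no extra benefit.
Best response: 0.

0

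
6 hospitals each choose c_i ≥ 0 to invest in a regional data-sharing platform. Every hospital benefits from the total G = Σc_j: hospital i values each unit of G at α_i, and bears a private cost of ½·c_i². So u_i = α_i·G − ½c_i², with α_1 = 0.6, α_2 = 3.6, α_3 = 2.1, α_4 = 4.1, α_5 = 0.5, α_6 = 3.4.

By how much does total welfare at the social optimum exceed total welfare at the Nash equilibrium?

Hospital i's FOC: ∂u_i/∂c_i = α_i − c_i = 0, so c_i* = α_i.
NE contributions = (0.6, 3.6, 2.1, 4.1, 0.5, 3.4); G = 14.3.
W^NE = (Σα)·G − ½Σα_i² = 14.3² − ½·46.35 = 181.315.
Planner sets c_i = Σα_j = 14.3 for every i, so G^SO = 6·14.3 = 85.8.
W^SO = (Σα)·G^SO − ½·6·(Σα)² = (6/2)·14.3² = 613.47.
Deadweight loss = W^SO − W^NE = 432.155.

432.155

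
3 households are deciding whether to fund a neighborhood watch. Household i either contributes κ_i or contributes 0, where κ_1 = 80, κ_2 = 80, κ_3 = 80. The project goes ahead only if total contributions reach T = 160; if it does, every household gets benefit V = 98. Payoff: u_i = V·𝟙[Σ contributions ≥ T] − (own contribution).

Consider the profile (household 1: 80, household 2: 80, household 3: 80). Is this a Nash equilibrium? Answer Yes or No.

Total = 240 ≥ 160: provided.
Household 1 (pledges 80, payoff 18): dropping to 0 → total 160, payoff 98. Profitable deviation.

No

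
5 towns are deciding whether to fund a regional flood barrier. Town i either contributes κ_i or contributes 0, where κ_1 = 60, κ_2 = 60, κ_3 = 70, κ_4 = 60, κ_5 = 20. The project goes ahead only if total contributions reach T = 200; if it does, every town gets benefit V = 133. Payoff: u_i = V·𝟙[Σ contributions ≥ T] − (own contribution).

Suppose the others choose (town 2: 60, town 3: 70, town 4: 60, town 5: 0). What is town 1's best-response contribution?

Others' total = 190. Contributing 60 brings total to 250 ≥ 200: gain V − κ_1 = 73.
Best response: 60.

60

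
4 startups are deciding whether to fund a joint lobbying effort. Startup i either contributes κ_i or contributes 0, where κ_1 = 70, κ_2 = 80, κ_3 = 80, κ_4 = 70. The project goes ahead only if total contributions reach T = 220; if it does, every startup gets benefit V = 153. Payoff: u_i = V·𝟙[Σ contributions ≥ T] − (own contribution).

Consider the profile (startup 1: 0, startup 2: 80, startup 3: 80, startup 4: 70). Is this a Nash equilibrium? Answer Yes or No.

Yes

Total = 230 ≥ 220: provided.
Startup 1 (pledges 0, payoff 153): pledging 70 → total 300, payoff 83. No gain.
Startup 2 (pledges 80, payoff 73): dropping to 0 → total 150, payoff 0. No gain.
Startup 3 (pledges 80, payoff 73): dropping to 0 → total 150, payoff 0. No gain.
Startup 4 (pledges 70, payoff 83): dropping to 0 → total 160, payoff 0. No gain.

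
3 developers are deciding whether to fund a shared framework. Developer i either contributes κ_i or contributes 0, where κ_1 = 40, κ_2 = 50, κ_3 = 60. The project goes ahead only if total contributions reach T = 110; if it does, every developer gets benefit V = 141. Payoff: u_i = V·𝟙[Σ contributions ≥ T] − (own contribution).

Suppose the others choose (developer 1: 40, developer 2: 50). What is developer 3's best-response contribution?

Others' total = 90. Contributing 60 brings total to 150 ≥ 110: gain V − κ_3 = 81.
Best response: 60.

60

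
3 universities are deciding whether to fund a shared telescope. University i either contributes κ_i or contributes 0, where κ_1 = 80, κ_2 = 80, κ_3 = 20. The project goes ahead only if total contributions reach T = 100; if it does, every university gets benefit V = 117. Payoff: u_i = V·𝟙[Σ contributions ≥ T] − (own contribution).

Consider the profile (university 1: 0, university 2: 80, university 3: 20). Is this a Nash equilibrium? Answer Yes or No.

Total = 100 ≥ 100: provided.
University 1 (pledges 0, payoff 117): pledging 80 → total 180, payoff 37. No gain.
University 2 (pledges 80, payoff 37): dropping to 0 → total 20, payoff 0. No gain.
University 3 (pledges 20, payoff 97): dropping to 0 → total 80, payoff 0. No gain.

Yes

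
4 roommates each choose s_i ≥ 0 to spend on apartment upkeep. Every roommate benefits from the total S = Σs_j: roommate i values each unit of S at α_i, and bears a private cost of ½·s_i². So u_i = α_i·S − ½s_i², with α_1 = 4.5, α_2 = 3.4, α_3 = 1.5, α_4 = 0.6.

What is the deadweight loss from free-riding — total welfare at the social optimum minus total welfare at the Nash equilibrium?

117.21

Roommate i's FOC: ∂u_i/∂s_i = α_i − s_i = 0, so s_i* = α_i.
NE contributions = (4.5, 3.4, 1.5, 0.6); S = 10.
W^NE = (Σα)·S − ½Σα_i² = 10² − ½·34.42 = 82.79.
Planner sets s_i = Σα_j = 10 for every i, so S^SO = 4·10 = 40.
W^SO = (Σα)·S^SO − ½·4·(Σα)² = (4/2)·10² = 200.
Deadweight loss = W^SO − W^NE = 117.21.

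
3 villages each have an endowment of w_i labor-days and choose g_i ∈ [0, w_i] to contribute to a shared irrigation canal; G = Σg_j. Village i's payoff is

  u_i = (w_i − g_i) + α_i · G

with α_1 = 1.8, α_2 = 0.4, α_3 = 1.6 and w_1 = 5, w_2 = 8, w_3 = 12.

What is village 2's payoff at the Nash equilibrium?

14.8

∂u_i/∂g_i = α_i − 1, so village i contributes w_i if α_i > 1, else 0.
α_i > 1 for i ∈ {1, 3}; NE contributions (5, 0, 12), G = 17.
u_2 = (8 − 0) + 0.4·17 = 14.8.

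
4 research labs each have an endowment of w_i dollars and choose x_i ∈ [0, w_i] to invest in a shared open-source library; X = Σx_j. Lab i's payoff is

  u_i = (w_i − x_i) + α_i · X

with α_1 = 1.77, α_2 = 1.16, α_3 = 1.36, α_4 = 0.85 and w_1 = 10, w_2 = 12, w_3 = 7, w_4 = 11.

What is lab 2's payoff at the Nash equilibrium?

∂u_i/∂x_i = α_i − 1, so lab i contributes w_i if α_i > 1, else 0.
α_i > 1 for i ∈ {1, 2, 3}; NE contributions (10, 12, 7, 0), X = 29.
u_2 = (12 − 12) + 1.16·29 = 33.64.

33.64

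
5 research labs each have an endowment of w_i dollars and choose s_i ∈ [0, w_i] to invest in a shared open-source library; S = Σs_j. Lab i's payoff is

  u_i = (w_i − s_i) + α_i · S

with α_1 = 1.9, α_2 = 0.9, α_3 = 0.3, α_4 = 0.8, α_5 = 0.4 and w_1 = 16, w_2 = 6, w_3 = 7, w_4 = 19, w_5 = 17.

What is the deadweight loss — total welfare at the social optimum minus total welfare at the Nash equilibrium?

161.7

∂u_i/∂s_i = α_i − 1, so lab i contributes w_i if α_i > 1, else 0.
α_i > 1 for i ∈ {1}; NE contributions (16, 0, 0, 0, 0), S = 16.
W^NE = Σw_i − S^NE + (Σα_i)·S^NE = 65 + 3.3·16 = 117.8.
Planner: ∂(Σu_j)/∂s_i = Σα_j − 1 = 3.3 > 0, so everyone contributes w_i; S^SO = 65, W^SO = 65 + 3.3·65 = 279.5.
Deadweight loss = 161.7.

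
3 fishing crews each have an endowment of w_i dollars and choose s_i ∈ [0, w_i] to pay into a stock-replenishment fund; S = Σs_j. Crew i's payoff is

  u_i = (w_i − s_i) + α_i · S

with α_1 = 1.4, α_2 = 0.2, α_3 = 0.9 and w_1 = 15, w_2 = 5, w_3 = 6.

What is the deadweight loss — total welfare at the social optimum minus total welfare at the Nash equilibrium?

∂u_i/∂s_i = α_i − 1, so crew i contributes w_i if α_i > 1, else 0.
α_i > 1 for i ∈ {1}; NE contributions (15, 0, 0), S = 15.
W^NE = Σw_i − S^NE + (Σα_i)·S^NE = 26 + 1.5·15 = 48.5.
Planner: ∂(Σu_j)/∂s_i = Σα_j − 1 = 1.5 > 0, so everyone contributes w_i; S^SO = 26, W^SO = 26 + 1.5·26 = 65.
Deadweight loss = 16.5.

16.5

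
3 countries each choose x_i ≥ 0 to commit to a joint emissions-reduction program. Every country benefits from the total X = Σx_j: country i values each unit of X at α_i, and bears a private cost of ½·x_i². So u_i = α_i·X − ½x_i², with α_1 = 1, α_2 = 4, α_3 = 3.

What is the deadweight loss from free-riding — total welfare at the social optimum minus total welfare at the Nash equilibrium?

45

Country i's FOC: ∂u_i/∂x_i = α_i − x_i = 0, so x_i* = α_i.
NE contributions = (1, 4, 3); X = 8.
W^NE = (Σα)·X − ½Σα_i² = 8² − ½·26 = 51.
Planner sets x_i = Σα_j = 8 for every i, so X^SO = 3·8 = 24.
W^SO = (Σα)·X^SO − ½·3·(Σα)² = (3/2)·8² = 96.
Deadweight loss = W^SO − W^NE = 45.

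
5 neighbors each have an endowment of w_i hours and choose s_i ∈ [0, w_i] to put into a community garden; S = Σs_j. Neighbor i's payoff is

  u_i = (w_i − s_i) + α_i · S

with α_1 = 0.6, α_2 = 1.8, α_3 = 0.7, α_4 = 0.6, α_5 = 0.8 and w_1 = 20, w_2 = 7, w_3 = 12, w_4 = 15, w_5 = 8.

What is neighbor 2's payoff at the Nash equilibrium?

∂u_i/∂s_i = α_i − 1, so neighbor i contributes w_i if α_i > 1, else 0.
α_i > 1 for i ∈ {2}; NE contributions (0, 7, 0, 0, 0), S = 7.
u_2 = (7 − 7) + 1.8·7 = 12.6.

12.6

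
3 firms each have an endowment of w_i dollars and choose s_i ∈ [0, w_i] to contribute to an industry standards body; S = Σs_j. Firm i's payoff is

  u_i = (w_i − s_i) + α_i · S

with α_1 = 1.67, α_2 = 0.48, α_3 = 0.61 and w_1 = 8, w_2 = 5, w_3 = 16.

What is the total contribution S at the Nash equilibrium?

∂u_i/∂s_i = α_i − 1, so firm i contributes w_i if α_i > 1, else 0.
α_i > 1 for i ∈ {1}; NE contributions (8, 0, 0), S = 8.

8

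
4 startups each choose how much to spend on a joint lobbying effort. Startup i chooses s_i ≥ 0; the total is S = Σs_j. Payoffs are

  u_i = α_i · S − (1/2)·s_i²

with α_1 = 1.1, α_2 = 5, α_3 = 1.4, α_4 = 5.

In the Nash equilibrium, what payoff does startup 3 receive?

16.52

Startup i's FOC: ∂u_i/∂s_i = α_i − s_i = 0, so s_i* = α_i.
NE contributions = (1.1, 5, 1.4, 5); S = 12.5.
u_3 = α_3·S − ½·(s_3)² = 1.4·12.5 − ½·1.4² = 16.52.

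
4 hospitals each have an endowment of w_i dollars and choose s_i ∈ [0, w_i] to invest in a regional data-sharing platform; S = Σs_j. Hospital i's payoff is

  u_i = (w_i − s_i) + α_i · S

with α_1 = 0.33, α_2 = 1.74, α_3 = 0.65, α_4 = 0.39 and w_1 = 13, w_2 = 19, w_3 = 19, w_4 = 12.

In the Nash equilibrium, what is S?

∂u_i/∂s_i = α_i − 1, so hospital i contributes w_i if α_i > 1, else 0.
α_i > 1 for i ∈ {2}; NE contributions (0, 19, 0, 0), S = 19.

19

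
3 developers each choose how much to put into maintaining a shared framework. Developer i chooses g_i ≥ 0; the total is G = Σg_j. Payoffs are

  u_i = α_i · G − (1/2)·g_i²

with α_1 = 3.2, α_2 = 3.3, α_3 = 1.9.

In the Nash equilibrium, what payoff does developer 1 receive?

Developer i's FOC: ∂u_i/∂g_i = α_i − g_i = 0, so g_i* = α_i.
NE contributions = (3.2, 3.3, 1.9); G = 8.4.
u_1 = α_1·G − ½·(g_1)² = 3.2·8.4 − ½·3.2² = 21.76.

21.76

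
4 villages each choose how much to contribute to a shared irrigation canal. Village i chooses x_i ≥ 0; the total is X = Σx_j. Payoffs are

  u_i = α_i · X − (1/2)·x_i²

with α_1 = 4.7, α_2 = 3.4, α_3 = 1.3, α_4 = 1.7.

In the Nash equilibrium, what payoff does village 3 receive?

Village i's FOC: ∂u_i/∂x_i = α_i − x_i = 0, so x_i* = α_i.
NE contributions = (4.7, 3.4, 1.3, 1.7); X = 11.1.
u_3 = α_3·X − ½·(x_3)² = 1.3·11.1 − ½·1.3² = 13.585.

13.585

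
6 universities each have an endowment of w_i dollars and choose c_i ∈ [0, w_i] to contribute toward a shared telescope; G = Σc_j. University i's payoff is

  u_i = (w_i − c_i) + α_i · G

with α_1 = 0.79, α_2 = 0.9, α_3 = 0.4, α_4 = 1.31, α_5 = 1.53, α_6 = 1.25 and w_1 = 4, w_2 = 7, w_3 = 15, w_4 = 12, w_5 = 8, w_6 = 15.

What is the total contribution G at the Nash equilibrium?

35

∂u_i/∂c_i = α_i − 1, so university i contributes w_i if α_i > 1, else 0.
α_i > 1 for i ∈ {4, 5, 6}; NE contributions (0, 0, 0, 12, 8, 15), G = 35.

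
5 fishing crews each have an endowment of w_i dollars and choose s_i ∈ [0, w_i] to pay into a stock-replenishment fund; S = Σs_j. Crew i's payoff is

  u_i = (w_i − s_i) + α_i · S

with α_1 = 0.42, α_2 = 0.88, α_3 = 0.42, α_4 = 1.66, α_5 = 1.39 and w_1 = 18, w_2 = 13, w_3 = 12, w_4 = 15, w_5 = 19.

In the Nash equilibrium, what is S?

34

∂u_i/∂s_i = α_i − 1, so crew i contributes w_i if α_i > 1, else 0.
α_i > 1 for i ∈ {4, 5}; NE contributions (0, 0, 0, 15, 19), S = 34.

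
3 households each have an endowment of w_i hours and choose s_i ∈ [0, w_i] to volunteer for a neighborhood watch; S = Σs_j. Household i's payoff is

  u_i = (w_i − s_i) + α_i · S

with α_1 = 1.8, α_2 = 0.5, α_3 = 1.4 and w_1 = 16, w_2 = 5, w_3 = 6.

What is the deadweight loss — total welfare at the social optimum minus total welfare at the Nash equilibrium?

∂u_i/∂s_i = α_i − 1, so household i contributes w_i if α_i > 1, else 0.
α_i > 1 for i ∈ {1, 3}; NE contributions (16, 0, 6), S = 22.
W^NE = Σw_i − S^NE + (Σα_i)·S^NE = 27 + 2.7·22 = 86.4.
Planner: ∂(Σu_j)/∂s_i = Σα_j − 1 = 2.7 > 0, so everyone contributes w_i; S^SO = 27, W^SO = 27 + 2.7·27 = 99.9.
Deadweight loss = 13.5.

13.5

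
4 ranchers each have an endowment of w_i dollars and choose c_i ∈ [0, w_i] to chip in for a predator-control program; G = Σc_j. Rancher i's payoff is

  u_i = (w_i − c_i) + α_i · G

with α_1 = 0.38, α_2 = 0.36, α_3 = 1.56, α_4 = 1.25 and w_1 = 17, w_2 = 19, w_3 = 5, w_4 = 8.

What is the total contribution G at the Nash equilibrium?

13

∂u_i/∂c_i = α_i − 1, so rancher i contributes w_i if α_i > 1, else 0.
α_i > 1 for i ∈ {3, 4}; NE contributions (0, 0, 5, 8), G = 13.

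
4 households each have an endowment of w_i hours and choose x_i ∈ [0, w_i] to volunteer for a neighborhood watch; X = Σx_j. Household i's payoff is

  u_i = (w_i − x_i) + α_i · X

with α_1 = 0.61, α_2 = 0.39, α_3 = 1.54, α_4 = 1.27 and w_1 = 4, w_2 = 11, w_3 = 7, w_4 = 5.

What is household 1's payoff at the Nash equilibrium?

11.32

∂u_i/∂x_i = α_i − 1, so household i contributes w_i if α_i > 1, else 0.
α_i > 1 for i ∈ {3, 4}; NE contributions (0, 0, 7, 5), X = 12.
u_1 = (4 − 0) + 0.61·12 = 11.32.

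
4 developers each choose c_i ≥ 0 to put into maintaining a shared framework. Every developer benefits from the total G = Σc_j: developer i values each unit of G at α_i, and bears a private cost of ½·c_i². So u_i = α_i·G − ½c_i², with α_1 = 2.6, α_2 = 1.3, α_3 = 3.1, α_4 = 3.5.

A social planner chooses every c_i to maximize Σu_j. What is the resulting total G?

42

Planner FOC: ∂(Σu_j)/∂c_i = (Σα_j) − c_i = 0, so c_i^SO = Σα_j = 10.5 for every i; G^SO = 42.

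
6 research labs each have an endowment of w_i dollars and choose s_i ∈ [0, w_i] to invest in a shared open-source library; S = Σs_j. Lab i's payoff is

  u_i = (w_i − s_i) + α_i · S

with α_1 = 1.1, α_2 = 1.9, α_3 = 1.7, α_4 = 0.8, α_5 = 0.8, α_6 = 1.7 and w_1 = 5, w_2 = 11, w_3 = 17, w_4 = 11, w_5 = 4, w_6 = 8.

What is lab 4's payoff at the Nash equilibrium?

∂u_i/∂s_i = α_i − 1, so lab i contributes w_i if α_i > 1, else 0.
α_i > 1 for i ∈ {1, 2, 3, 6}; NE contributions (5, 11, 17, 0, 0, 8), S = 41.
u_4 = (11 − 0) + 0.8·41 = 43.8.

43.8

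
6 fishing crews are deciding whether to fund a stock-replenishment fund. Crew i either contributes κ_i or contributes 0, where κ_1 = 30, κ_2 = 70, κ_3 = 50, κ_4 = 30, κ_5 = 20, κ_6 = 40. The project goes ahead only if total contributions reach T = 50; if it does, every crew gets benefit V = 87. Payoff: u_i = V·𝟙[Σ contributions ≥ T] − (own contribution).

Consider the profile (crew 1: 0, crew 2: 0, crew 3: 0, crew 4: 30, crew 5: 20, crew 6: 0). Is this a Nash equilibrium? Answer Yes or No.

Yes

Total = 50 ≥ 50: provided.
Crew 1 (pledges 0, payoff 87): pledging 30 → total 80, payoff 57. No gain.
Crew 2 (pledges 0, payoff 87): pledging 70 → total 120, payoff 17. No gain.
Crew 3 (pledges 0, payoff 87): pledging 50 → total 100, payoff 37. No gain.
Crew 4 (pledges 30, payoff 57): dropping to 0 → total 20, payoff 0. No gain.
Crew 5 (pledges 20, payoff 67): dropping to 0 → total 30, payoff 0. No gain.
Crew 6 (pledges 0, payoff 87): pledging 40 → total 90, payoff 47. No gain.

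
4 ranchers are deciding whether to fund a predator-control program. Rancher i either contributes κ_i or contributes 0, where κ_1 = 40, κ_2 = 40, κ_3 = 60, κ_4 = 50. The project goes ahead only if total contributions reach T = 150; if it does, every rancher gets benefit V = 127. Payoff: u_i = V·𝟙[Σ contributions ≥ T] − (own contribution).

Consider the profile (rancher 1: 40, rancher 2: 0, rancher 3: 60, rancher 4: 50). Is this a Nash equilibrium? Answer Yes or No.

Yes

Total = 150 ≥ 150: provided.
Rancher 1 (pledges 40, payoff 87): dropping to 0 → total 110, payoff 0. No gain.
Rancher 2 (pledges 0, payoff 127): pledging 40 → total 190, payoff 87. No gain.
Rancher 3 (pledges 60, payoff 67): dropping to 0 → total 90, payoff 0. No gain.
Rancher 4 (pledges 50, payoff 77): dropping to 0 → total 100, payoff 0. No gain.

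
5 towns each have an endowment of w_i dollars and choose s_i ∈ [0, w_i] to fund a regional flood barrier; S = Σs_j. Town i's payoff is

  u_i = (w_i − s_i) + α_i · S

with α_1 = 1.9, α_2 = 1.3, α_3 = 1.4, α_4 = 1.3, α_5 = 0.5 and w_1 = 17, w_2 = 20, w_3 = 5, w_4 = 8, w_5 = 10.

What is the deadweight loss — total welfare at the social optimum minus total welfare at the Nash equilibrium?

∂u_i/∂s_i = α_i − 1, so town i contributes w_i if α_i > 1, else 0.
α_i > 1 for i ∈ {1, 2, 3, 4}; NE contributions (17, 20, 5, 8, 0), S = 50.
W^NE = Σw_i − S^NE + (Σα_i)·S^NE = 60 + 5.4·50 = 330.
Planner: ∂(Σu_j)/∂s_i = Σα_j − 1 = 5.4 > 0, so everyone contributes w_i; S^SO = 60, W^SO = 60 + 5.4·60 = 384.
Deadweight loss = 54.

54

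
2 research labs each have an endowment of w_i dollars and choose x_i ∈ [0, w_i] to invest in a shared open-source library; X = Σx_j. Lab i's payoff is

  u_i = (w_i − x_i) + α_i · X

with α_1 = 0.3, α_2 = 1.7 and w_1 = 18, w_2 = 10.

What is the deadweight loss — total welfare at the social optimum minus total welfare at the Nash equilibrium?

18

∂u_i/∂x_i = α_i − 1, so lab i contributes w_i if α_i > 1, else 0.
α_i > 1 for i ∈ {2}; NE contributions (0, 10), X = 10.
W^NE = Σw_i − X^NE + (Σα_i)·X^NE = 28 + 1·10 = 38.
Planner: ∂(Σu_j)/∂x_i = Σα_j − 1 = 1 > 0, so everyone contributes w_i; X^SO = 28, W^SO = 28 + 1·28 = 56.
Deadweight loss = 18.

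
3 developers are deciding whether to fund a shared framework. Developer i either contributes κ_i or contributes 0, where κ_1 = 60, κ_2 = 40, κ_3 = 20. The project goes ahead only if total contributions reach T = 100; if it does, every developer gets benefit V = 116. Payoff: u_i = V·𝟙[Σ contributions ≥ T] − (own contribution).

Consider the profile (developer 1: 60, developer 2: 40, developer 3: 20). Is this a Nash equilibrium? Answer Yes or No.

Total = 120 ≥ 100: provided.
Developer 1 (pledges 60, payoff 56): dropping to 0 → total 60, payoff 0. No gain.
Developer 2 (pledges 40, payoff 76): dropping to 0 → total 80, payoff 0. No gain.
Developer 3 (pledges 20, payoff 96): dropping to 0 → total 100, payoff 116. Profitable deviation.

No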